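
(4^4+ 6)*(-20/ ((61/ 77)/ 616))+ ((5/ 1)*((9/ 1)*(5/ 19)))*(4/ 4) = -4722316195/ 1159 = -4074474.72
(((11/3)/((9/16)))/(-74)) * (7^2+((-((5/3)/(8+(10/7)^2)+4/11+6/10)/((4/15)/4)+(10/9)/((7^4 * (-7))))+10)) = -22952107330/6195581217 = -3.70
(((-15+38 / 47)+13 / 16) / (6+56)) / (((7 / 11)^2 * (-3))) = 1217381 / 6853728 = 0.18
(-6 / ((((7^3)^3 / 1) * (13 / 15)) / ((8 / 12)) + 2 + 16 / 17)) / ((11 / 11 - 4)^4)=-340 / 240789986469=-0.00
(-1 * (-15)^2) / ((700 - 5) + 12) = -225 / 707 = -0.32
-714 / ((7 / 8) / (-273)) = 222768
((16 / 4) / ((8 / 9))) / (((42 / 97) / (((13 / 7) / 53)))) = 3783 / 10388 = 0.36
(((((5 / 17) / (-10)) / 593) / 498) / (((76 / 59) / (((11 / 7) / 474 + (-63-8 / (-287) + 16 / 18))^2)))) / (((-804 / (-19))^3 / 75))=-341794070154876831875 / 1158864935316996982608801792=-0.00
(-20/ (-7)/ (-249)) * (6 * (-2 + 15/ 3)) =-120/ 581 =-0.21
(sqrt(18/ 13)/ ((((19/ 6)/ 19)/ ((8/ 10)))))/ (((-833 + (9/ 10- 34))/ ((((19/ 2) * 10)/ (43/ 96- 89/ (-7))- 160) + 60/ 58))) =12885216 * sqrt(26)/ 66392339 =0.99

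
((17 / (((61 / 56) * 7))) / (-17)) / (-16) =1 / 122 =0.01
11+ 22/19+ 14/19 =245/19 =12.89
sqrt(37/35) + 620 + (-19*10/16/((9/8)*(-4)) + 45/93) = sqrt(1295)/35 + 695405/1116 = 624.15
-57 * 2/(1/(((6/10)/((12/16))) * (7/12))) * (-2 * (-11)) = -5852/5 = -1170.40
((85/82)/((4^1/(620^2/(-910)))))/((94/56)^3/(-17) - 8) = 4354790720/329318847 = 13.22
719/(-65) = -719/65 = -11.06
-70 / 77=-10 / 11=-0.91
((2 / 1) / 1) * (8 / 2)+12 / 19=164 / 19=8.63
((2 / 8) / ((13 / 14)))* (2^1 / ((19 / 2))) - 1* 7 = -1715 / 247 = -6.94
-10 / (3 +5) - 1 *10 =-11.25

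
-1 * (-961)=961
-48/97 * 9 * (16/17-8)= 51840/1649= 31.44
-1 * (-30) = 30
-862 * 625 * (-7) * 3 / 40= 1131375 / 4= 282843.75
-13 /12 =-1.08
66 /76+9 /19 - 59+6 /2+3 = -1963 /38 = -51.66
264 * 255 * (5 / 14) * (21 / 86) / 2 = 126225 / 43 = 2935.47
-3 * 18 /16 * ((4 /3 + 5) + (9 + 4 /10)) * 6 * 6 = -9558 /5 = -1911.60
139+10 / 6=422 / 3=140.67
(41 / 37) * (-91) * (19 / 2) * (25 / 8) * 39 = -69116775 / 592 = -116751.31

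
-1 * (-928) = 928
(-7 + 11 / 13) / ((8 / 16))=-160 / 13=-12.31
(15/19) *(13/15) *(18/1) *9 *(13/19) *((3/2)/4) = 41067/1444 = 28.44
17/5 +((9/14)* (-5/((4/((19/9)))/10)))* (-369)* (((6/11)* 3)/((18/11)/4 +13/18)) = 71013031/7840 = 9057.78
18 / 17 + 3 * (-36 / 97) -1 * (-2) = 3208 / 1649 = 1.95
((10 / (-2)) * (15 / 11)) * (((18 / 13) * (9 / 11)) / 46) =-6075 / 36179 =-0.17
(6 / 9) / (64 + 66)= 0.01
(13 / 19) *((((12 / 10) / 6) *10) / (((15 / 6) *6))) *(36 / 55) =312 / 5225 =0.06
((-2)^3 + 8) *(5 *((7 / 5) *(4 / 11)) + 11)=0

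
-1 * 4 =-4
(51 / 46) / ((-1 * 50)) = -51 / 2300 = -0.02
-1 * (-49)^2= -2401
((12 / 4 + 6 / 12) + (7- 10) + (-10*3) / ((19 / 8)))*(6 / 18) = -4.04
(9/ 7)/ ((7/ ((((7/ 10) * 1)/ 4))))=9/ 280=0.03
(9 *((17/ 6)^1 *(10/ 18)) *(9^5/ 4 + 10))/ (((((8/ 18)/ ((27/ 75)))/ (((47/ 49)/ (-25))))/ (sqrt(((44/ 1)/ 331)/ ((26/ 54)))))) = -3824180991 *sqrt(141999)/ 421694000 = -3417.30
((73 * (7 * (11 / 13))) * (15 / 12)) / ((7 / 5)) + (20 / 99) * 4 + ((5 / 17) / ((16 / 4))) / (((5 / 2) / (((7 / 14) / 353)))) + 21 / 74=221264992159 / 571523238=387.15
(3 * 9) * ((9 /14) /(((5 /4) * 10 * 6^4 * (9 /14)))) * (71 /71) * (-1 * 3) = -1 /200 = -0.00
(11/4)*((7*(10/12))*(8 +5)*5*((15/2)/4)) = 125125/64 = 1955.08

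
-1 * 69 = -69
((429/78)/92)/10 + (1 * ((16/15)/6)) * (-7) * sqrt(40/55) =11/1840-112 * sqrt(22)/495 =-1.06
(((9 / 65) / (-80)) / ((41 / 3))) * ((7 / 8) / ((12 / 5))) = -63 / 1364480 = -0.00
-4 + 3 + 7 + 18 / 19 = 132 / 19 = 6.95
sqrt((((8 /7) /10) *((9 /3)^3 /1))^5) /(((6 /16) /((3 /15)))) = 186624 *sqrt(105) /214375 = 8.92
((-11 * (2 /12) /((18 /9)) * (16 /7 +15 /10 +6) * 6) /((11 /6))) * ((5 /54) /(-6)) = 685 /1512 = 0.45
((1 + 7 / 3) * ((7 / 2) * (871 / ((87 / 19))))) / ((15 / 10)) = 1158430 / 783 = 1479.48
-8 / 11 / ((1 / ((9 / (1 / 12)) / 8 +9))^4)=-186392.05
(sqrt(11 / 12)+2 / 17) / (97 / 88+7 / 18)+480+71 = 132 *sqrt(33) / 1181+11064011 / 20077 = 551.72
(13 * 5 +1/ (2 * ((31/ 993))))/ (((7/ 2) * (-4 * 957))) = -0.01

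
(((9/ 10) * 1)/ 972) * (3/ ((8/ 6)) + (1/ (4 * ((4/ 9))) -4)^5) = -500925079/ 1132462080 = -0.44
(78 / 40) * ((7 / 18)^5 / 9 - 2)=-441940421 / 113374080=-3.90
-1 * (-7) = 7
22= 22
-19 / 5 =-3.80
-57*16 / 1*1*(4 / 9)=-1216 / 3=-405.33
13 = 13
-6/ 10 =-3/ 5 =-0.60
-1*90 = -90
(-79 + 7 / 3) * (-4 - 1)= 1150 / 3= 383.33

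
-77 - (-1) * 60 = -17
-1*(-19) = 19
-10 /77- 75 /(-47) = 5305 /3619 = 1.47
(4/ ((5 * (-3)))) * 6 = -8/ 5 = -1.60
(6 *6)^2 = 1296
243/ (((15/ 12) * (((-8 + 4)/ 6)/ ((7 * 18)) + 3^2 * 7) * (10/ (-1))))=-45927/ 148825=-0.31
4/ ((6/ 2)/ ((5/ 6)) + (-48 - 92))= -10/ 341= -0.03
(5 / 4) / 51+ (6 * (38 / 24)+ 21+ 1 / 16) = 24959 / 816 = 30.59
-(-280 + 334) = -54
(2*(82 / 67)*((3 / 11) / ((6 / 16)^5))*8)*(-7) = -300941312 / 59697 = -5041.15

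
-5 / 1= -5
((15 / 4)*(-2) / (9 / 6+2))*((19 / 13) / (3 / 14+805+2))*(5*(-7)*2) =13300 / 48971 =0.27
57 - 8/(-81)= 57.10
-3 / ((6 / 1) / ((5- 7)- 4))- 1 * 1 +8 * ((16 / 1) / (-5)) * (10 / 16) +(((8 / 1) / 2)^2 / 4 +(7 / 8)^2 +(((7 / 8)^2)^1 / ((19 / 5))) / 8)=-89587 / 9728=-9.21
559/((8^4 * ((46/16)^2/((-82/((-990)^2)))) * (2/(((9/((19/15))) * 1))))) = -22919/4670096640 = -0.00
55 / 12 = 4.58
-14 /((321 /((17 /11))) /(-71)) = 16898 /3531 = 4.79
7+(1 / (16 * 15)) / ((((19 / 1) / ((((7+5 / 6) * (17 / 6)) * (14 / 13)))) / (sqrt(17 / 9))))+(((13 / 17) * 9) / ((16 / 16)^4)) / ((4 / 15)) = 5593 * sqrt(17) / 3201120+2231 / 68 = 32.82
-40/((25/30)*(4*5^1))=-12/5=-2.40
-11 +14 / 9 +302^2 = 820751 / 9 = 91194.56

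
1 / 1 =1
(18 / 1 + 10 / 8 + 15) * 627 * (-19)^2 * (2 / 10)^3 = 31009539 / 500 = 62019.08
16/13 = 1.23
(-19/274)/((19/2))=-1/137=-0.01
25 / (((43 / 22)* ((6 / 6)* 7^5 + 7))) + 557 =201356332 / 361501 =557.00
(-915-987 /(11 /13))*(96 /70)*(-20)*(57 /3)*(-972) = -81185918976 /77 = -1054362584.10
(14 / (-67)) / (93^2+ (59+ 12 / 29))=-0.00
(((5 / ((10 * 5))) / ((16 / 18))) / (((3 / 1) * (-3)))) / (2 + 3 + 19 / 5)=-1 / 704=-0.00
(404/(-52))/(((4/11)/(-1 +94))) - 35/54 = -2790631/1404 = -1987.63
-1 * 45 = -45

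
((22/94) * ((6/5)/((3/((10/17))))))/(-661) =-44/528139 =-0.00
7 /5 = 1.40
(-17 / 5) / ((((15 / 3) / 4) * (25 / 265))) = -28.83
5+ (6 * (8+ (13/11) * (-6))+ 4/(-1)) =71/11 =6.45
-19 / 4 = -4.75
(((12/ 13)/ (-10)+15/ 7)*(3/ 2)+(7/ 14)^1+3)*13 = 2992/ 35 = 85.49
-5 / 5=-1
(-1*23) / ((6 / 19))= -437 / 6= -72.83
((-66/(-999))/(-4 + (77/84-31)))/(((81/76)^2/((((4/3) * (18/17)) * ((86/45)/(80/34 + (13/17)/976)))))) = -341309292544/174486561772005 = -0.00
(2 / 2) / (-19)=-1 / 19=-0.05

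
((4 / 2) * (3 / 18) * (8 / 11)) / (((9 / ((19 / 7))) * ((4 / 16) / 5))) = 3040 / 2079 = 1.46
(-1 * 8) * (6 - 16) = 80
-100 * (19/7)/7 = -1900/49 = -38.78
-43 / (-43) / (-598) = -1 / 598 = -0.00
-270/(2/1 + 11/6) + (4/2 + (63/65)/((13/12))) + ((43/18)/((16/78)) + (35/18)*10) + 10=-74023553/2798640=-26.45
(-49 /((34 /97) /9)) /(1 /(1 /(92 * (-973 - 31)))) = 42777 /3140512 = 0.01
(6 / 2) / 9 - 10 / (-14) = 22 / 21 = 1.05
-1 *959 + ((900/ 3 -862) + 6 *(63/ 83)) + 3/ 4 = -503211/ 332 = -1515.70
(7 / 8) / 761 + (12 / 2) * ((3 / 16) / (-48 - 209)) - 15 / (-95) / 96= -188223 / 118910816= -0.00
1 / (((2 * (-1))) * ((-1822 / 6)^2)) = -9 / 1659842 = -0.00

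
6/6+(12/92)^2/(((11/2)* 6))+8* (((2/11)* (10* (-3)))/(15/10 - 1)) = -45638/529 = -86.27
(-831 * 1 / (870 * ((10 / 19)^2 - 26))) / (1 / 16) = 399988 / 673235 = 0.59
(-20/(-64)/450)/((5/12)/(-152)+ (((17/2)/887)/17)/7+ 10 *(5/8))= 117971/1061287005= 0.00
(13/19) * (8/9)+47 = 47.61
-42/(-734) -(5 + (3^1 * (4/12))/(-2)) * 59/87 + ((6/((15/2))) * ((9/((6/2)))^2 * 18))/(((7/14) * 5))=25993131/532150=48.85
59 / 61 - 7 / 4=-191 / 244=-0.78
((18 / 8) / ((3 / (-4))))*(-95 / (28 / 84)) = 855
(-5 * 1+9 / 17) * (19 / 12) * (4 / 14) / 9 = -722 / 3213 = -0.22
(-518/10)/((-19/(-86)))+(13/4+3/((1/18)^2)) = 281499/380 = 740.79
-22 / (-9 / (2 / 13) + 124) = -44 / 131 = -0.34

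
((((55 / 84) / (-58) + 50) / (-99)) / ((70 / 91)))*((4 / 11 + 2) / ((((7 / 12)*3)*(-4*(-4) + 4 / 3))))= -633217 / 12379752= -0.05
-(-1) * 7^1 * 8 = 56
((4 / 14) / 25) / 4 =1 / 350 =0.00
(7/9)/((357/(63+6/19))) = 401/2907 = 0.14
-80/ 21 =-3.81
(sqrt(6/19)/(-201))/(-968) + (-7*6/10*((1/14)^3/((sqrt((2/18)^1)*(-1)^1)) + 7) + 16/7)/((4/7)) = -10627/224 + sqrt(114)/3696792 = -47.44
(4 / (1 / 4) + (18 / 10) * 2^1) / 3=98 / 15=6.53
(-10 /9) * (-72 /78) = 40 /39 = 1.03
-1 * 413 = -413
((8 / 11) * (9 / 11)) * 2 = 144 / 121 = 1.19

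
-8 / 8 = -1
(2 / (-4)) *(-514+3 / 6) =1027 / 4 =256.75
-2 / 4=-1 / 2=-0.50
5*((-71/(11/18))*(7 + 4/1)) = -6390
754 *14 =10556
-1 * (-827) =827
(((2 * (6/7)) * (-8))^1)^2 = 9216/49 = 188.08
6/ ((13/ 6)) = 36/ 13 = 2.77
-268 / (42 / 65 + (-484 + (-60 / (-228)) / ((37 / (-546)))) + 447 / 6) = 24492520 / 37720053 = 0.65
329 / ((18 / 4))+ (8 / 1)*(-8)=82 / 9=9.11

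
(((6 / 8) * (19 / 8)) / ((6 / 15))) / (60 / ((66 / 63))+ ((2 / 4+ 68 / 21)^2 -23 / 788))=54471879 / 871145120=0.06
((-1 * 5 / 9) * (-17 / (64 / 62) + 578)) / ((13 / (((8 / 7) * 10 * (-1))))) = 64175 / 234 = 274.25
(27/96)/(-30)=-3/320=-0.01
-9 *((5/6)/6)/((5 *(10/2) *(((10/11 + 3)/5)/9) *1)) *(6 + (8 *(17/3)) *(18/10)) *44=-476982/215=-2218.52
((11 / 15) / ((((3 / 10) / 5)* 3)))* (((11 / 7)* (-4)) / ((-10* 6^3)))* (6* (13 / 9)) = 1573 / 15309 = 0.10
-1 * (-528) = 528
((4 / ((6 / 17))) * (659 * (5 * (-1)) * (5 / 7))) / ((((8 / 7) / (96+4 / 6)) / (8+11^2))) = -1746267625 / 6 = -291044604.17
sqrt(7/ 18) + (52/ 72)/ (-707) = -13/ 12726 + sqrt(14)/ 6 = 0.62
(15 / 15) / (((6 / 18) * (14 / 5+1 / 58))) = 870 / 817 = 1.06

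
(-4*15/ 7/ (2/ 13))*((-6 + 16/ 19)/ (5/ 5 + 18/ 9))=1820/ 19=95.79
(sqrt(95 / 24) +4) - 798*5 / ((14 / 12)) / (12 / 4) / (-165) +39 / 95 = sqrt(570) / 12 +11829 / 1045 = 13.31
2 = 2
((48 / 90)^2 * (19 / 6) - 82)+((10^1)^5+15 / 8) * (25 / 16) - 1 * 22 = 13491345349 / 86400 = 156149.83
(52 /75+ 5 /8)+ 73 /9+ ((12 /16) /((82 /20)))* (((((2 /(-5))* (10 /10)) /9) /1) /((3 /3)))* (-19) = 707293 /73800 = 9.58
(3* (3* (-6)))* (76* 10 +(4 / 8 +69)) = -44793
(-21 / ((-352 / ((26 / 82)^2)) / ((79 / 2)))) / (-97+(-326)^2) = 93457 / 41884925632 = 0.00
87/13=6.69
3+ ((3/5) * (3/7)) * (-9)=24/35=0.69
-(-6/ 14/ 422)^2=-9/ 8726116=-0.00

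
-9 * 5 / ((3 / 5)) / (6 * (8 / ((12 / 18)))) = -25 / 24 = -1.04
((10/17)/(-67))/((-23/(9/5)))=18/26197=0.00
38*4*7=1064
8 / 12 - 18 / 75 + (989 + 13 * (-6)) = 911.43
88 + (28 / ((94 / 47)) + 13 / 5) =523 / 5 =104.60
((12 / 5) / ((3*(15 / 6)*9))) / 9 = 8 / 2025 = 0.00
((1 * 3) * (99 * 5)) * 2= 2970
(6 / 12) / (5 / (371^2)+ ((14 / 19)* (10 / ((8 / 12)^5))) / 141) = 491653652 / 390247955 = 1.26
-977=-977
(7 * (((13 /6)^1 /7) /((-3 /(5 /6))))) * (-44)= 715 /27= 26.48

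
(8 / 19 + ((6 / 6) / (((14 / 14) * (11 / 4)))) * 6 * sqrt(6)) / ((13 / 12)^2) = 4.91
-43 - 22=-65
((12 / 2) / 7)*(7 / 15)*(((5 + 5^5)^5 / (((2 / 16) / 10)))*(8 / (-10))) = -7690625312750080000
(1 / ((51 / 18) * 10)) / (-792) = -1 / 22440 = -0.00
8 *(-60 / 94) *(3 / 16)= -45 / 47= -0.96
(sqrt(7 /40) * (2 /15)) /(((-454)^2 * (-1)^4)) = sqrt(70) /30917400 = 0.00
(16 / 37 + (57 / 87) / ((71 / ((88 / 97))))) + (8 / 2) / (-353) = 1120314492 / 2608582103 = 0.43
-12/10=-1.20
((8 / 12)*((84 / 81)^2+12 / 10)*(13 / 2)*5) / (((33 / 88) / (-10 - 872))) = -115956.72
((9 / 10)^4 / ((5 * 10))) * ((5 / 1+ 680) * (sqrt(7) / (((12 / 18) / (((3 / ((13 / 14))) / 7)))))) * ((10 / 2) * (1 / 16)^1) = 8089713 * sqrt(7) / 4160000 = 5.15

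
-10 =-10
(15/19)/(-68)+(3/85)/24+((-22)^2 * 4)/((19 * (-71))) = -1.45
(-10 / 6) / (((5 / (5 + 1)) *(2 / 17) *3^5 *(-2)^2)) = -17 / 972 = -0.02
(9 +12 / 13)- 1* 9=12 / 13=0.92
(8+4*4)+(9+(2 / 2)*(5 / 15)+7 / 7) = 103 / 3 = 34.33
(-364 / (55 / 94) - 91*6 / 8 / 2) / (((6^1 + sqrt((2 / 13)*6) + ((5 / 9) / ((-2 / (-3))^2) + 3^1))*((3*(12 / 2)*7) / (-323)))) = 7101386591 / 42888780 - 26646854*sqrt(39) / 10722195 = 150.06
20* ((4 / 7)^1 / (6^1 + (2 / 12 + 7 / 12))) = 320 / 189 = 1.69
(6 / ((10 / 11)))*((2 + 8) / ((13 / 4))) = 264 / 13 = 20.31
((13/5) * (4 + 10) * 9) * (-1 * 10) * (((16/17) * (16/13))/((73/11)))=-709632/1241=-571.82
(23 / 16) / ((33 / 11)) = 23 / 48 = 0.48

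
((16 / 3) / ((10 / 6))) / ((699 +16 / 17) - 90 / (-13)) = 3536 / 781085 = 0.00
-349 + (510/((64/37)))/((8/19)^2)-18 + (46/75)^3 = 1120032359753/864000000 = 1296.33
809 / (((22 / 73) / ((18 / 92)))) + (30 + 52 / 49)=27584401 / 49588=556.27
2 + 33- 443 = -408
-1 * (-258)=258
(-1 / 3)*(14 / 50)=-7 / 75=-0.09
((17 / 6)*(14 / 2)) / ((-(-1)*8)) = 119 / 48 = 2.48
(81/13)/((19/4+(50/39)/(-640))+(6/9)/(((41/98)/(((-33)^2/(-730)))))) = 232735680/88557511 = 2.63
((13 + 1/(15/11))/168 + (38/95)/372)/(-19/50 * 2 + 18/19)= 307325/695268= 0.44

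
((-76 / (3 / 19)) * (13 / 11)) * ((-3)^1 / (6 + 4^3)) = 24.38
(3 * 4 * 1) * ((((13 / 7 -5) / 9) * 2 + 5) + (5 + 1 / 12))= 2365 / 21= 112.62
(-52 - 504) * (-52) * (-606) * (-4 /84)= 5840224 /7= 834317.71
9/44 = 0.20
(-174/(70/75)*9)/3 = -3915/7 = -559.29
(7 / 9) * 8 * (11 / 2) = 308 / 9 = 34.22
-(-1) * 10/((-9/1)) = -10/9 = -1.11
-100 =-100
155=155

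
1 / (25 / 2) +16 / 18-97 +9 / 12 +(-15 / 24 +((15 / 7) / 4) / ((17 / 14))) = -2921227 / 30600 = -95.46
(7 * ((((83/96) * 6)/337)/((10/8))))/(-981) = -581/6611940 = -0.00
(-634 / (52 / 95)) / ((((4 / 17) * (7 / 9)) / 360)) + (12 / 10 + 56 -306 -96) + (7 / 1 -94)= -1036905344 / 455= -2278912.84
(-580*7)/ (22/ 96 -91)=194880/ 4357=44.73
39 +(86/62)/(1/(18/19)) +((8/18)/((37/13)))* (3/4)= 2643352/65379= 40.43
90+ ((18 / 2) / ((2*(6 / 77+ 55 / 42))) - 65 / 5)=51436 / 641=80.24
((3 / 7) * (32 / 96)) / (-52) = -1 / 364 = -0.00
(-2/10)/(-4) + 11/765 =197/3060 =0.06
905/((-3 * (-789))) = 905/2367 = 0.38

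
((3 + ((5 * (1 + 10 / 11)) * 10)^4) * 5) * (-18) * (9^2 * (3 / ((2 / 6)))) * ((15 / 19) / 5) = -239248103832864090 / 278179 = -860050916254.87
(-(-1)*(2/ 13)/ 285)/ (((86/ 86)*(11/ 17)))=0.00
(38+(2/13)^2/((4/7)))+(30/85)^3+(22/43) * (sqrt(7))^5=31622181/830297+1078 * sqrt(7)/43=104.41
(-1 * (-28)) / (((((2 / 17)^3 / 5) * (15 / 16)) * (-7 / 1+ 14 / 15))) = -196520 / 13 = -15116.92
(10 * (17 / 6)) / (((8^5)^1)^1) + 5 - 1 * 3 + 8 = 983125 / 98304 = 10.00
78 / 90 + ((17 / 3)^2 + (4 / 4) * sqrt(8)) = 35.81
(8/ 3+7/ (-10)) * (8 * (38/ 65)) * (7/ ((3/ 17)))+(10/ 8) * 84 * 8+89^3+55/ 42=28917872863/ 40950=706175.16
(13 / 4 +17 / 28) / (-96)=-9 / 224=-0.04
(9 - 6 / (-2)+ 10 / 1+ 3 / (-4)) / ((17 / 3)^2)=45 / 68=0.66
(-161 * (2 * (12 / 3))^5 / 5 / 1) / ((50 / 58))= -152993792 / 125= -1223950.34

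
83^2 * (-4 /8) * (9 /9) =-6889 /2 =-3444.50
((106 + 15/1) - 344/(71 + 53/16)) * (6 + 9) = 2075475/1189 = 1745.56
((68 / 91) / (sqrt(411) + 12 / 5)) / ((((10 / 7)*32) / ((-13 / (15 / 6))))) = 17 / 33770 - 17*sqrt(411) / 81048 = -0.00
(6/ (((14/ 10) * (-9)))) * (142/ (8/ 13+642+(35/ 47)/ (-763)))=-94570580/ 898747017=-0.11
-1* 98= -98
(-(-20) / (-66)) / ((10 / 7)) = -7 / 33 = -0.21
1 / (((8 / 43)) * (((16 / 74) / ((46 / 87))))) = 36593 / 2784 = 13.14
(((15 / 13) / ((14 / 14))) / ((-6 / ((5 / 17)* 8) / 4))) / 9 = -400 / 1989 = -0.20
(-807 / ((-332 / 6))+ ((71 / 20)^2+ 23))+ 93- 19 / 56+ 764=210751371 / 232400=906.85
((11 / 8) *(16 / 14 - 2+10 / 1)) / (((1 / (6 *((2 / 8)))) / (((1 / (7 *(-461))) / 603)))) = -44 / 4540389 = -0.00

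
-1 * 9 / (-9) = 1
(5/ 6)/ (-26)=-5/ 156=-0.03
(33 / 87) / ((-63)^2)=11 / 115101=0.00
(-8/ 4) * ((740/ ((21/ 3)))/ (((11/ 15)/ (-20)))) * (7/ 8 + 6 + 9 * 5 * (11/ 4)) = 5272500/ 7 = 753214.29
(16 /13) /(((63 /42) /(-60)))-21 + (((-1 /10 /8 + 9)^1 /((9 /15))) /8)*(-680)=-838319 /624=-1343.46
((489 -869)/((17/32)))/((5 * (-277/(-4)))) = -9728/4709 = -2.07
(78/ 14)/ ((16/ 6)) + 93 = 95.09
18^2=324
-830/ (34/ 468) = -194220/ 17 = -11424.71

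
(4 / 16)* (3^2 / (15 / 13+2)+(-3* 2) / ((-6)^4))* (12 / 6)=25231 / 17712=1.42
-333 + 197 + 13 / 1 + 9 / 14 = -1713 / 14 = -122.36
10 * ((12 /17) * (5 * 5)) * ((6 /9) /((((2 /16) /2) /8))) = 256000 /17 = 15058.82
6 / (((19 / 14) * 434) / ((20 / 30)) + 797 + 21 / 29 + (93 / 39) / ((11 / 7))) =49764 / 13956659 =0.00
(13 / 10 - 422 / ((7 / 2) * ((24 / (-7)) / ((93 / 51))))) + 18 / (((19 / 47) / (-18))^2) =3291159364 / 92055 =35752.10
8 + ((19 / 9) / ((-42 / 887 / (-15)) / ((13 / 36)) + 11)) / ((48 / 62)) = 1130735947 / 137097144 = 8.25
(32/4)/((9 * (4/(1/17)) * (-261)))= -2/39933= -0.00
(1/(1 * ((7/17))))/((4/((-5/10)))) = -17/56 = -0.30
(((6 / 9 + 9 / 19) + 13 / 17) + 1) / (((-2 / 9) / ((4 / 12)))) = -2815 / 646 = -4.36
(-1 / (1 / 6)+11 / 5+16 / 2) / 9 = 7 / 15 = 0.47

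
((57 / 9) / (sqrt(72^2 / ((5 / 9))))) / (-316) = -19*sqrt(5) / 204768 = -0.00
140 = 140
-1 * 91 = -91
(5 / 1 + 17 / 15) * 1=92 / 15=6.13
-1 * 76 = -76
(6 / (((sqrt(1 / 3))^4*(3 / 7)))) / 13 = 9.69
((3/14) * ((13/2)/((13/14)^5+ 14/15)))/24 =468195/13098931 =0.04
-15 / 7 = -2.14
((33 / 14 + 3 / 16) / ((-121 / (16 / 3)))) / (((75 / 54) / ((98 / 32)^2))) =-58653 / 77440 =-0.76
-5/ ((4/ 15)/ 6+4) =-225/ 182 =-1.24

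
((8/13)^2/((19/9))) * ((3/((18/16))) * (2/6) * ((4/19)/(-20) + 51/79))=2440192/24098555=0.10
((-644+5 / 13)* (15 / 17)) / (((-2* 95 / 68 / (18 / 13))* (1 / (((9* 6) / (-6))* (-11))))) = 89459964 / 3211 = 27860.47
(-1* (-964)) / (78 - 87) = -964 / 9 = -107.11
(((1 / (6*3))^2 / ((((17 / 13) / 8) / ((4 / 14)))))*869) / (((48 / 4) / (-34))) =-22594 / 1701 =-13.28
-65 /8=-8.12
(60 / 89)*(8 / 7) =480 / 623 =0.77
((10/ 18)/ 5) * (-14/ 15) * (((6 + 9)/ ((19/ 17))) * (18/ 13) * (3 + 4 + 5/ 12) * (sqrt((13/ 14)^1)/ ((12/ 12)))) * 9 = -4539 * sqrt(182)/ 494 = -123.96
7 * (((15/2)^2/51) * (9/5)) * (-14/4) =-6615/136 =-48.64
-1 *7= -7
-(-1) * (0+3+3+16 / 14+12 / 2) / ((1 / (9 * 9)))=1064.57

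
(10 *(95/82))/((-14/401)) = -190475/574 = -331.84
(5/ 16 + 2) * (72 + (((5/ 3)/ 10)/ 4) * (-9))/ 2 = 21201/ 256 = 82.82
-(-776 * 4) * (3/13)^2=27936/169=165.30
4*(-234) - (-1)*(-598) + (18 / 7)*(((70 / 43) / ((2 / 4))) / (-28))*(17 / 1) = -463264 / 301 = -1539.08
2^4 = 16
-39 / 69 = -13 / 23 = -0.57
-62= -62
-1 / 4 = -0.25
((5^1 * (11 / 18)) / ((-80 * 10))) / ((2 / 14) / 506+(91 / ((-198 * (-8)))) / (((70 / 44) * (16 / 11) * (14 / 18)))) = -38962 / 328491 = -0.12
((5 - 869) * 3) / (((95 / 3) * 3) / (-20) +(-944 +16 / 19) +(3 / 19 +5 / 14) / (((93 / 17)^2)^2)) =5429062267776 / 1985435132207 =2.73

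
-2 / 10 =-1 / 5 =-0.20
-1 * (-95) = 95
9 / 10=0.90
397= 397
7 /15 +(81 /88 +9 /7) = 24697 /9240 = 2.67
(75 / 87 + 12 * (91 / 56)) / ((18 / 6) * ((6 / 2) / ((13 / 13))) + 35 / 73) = 86213 / 40136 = 2.15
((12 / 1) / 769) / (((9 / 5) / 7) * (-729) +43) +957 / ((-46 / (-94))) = 43720305249 / 22356368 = 1955.61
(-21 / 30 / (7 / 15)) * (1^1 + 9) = -15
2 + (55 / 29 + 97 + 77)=5159 / 29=177.90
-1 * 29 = -29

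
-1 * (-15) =15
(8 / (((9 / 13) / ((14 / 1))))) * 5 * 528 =1281280 / 3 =427093.33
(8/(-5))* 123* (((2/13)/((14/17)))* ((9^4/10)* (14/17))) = -6456024/325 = -19864.69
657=657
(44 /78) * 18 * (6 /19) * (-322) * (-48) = 12241152 /247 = 49559.32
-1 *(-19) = 19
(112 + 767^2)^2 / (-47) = -7366292272.36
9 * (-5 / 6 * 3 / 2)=-45 / 4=-11.25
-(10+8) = -18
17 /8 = 2.12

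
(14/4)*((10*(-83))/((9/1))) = -2905/9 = -322.78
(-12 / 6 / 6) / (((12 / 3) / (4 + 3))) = -7 / 12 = -0.58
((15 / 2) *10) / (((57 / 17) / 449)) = 190825 / 19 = 10043.42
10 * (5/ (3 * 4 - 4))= 25/ 4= 6.25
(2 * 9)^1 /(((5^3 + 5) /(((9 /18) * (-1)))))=-9 /130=-0.07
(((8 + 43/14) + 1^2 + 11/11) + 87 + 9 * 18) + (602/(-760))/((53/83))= 36771949/140980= 260.83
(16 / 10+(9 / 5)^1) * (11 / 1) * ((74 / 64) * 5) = 6919 / 32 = 216.22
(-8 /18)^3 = -64 /729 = -0.09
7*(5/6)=35/6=5.83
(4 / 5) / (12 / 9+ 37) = 0.02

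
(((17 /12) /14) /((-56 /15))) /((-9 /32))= 0.10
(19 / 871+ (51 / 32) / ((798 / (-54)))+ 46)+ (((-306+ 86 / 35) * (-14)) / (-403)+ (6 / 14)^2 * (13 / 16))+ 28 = 255474933773 / 4022068960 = 63.52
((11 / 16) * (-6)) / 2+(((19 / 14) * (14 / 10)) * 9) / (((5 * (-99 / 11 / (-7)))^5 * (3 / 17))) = -2.05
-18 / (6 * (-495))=1 / 165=0.01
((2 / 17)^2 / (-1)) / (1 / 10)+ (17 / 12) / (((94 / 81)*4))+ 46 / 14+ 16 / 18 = 118881461 / 27383328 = 4.34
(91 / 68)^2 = 8281 / 4624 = 1.79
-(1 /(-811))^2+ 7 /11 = 0.64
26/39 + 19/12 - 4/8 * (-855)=1719/4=429.75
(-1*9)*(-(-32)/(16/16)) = -288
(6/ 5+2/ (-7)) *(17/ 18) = 272/ 315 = 0.86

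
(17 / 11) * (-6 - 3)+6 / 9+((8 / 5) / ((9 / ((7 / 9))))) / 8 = -58918 / 4455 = -13.23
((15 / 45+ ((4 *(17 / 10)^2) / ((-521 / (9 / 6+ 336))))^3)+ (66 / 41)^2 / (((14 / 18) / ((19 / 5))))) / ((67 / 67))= -81262738752235891 / 199691771362440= -406.94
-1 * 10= -10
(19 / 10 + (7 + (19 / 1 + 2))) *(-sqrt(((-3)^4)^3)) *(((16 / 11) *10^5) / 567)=-430560000 / 77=-5591688.31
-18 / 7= -2.57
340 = 340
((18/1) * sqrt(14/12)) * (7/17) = 21 * sqrt(42)/17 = 8.01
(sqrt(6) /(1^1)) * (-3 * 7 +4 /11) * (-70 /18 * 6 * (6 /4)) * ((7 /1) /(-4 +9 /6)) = -22246 * sqrt(6) /11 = -4953.76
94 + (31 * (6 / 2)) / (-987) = 30895 / 329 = 93.91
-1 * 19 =-19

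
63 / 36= 7 / 4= 1.75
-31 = -31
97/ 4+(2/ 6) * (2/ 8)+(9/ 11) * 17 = 38.24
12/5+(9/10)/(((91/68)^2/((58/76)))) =2189784/786695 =2.78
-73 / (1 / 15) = -1095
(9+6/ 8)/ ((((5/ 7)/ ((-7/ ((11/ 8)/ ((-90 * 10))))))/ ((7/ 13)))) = 33676.36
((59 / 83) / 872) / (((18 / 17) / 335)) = 336005 / 1302768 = 0.26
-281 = -281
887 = 887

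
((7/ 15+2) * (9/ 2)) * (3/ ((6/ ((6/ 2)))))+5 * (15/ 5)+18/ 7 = 4791/ 140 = 34.22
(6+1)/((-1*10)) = -7/10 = -0.70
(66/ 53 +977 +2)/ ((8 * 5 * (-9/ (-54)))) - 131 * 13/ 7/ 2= 188423/ 7420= 25.39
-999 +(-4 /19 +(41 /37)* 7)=-991.45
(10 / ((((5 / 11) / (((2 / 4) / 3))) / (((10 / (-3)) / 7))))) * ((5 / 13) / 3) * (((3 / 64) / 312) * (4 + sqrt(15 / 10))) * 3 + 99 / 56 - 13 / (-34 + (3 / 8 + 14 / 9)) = 488379743 / 224767296 - 275 * sqrt(6) / 5451264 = 2.17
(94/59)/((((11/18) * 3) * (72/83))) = 3901/3894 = 1.00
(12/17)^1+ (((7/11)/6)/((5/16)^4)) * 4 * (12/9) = 63132772/1051875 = 60.02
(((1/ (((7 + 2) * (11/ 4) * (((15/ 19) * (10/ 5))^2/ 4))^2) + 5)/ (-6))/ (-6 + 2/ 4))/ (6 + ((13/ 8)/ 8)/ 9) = 0.03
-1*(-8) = 8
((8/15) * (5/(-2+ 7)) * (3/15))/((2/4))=16/75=0.21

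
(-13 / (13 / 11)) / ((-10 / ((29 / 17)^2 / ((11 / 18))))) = 7569 / 1445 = 5.24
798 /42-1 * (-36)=55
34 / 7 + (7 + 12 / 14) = 89 / 7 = 12.71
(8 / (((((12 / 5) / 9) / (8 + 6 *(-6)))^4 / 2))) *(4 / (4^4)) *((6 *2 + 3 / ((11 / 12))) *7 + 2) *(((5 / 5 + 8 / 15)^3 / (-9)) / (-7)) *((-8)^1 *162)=-245434449501.82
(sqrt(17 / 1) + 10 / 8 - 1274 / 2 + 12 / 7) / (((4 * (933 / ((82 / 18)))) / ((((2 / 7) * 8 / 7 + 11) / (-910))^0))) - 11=-11072977 / 940464 + 41 * sqrt(17) / 33588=-11.77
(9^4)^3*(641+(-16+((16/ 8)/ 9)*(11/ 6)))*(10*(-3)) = -5299005725575740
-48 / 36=-4 / 3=-1.33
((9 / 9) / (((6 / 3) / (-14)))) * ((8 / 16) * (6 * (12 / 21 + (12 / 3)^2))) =-348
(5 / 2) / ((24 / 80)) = 8.33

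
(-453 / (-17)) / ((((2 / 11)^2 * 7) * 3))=18271 / 476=38.38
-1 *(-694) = 694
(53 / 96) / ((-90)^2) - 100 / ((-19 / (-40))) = -3110398993 / 14774400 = -210.53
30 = 30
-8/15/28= -2/105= -0.02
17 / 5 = 3.40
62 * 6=372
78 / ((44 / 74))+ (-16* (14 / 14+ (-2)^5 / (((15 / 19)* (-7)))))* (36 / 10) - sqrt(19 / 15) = -261.08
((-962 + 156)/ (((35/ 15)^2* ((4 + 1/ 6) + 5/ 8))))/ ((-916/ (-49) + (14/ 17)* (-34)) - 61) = 13392/ 30475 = 0.44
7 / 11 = 0.64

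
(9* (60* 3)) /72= 45 /2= 22.50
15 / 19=0.79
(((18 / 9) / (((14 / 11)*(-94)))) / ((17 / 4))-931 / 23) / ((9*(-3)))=578621 / 385917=1.50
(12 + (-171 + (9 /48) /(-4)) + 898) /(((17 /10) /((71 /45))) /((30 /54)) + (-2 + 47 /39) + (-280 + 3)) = -654771585 /244429984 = -2.68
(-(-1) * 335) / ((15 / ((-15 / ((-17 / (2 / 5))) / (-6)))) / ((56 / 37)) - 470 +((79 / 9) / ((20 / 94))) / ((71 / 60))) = -3995880 / 7199959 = -0.55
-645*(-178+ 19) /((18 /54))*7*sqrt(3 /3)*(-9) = -19382895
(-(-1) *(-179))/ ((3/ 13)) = -2327/ 3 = -775.67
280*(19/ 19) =280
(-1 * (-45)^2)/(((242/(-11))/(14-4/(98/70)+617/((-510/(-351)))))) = 210026115/5236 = 40111.94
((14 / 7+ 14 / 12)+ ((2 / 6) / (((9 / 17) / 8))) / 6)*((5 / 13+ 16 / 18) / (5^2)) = 96701 / 473850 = 0.20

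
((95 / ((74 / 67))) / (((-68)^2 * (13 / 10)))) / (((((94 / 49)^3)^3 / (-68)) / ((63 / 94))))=-3264928553470502483775 / 1761702315181597944516608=-0.00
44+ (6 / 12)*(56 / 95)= 4208 / 95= 44.29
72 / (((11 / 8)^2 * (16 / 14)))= 4032 / 121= 33.32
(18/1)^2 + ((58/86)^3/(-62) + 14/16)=6405701927/19717736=324.87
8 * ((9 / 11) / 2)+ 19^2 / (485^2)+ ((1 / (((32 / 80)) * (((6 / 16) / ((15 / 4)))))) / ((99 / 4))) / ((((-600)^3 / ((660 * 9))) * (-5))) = 3.27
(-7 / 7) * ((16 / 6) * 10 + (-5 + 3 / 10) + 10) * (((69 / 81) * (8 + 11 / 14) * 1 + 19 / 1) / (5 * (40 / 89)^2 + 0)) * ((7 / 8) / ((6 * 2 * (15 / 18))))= -25348649543 / 345600000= -73.35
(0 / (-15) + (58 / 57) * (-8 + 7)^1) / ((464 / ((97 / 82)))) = -97 / 37392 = -0.00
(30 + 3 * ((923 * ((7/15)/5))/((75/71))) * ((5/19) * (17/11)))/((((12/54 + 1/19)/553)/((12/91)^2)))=346388176656/76451375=4530.83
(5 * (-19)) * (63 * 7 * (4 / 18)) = -9310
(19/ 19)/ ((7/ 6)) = 6/ 7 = 0.86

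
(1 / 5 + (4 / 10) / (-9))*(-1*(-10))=14 / 9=1.56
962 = 962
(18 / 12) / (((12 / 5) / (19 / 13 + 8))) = 615 / 104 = 5.91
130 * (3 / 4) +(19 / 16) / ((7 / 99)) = 12801 / 112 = 114.29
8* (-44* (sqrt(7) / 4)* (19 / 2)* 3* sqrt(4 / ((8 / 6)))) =-2508* sqrt(21) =-11493.10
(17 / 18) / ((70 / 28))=0.38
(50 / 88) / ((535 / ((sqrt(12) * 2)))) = 5 * sqrt(3) / 1177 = 0.01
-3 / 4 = -0.75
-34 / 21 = -1.62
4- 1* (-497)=501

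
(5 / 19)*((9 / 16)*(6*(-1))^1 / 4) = -135 / 608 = -0.22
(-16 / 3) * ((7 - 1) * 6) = -192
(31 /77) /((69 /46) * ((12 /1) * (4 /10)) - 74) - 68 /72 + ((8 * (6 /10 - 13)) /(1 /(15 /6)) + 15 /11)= -28653472 /115731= -247.59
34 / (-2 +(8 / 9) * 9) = 17 / 3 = 5.67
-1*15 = -15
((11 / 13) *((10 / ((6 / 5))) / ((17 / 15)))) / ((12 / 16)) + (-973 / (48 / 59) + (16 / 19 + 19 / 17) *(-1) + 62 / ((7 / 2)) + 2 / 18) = -4959827053 / 4232592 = -1171.82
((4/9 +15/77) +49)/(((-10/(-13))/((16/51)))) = 715520/35343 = 20.25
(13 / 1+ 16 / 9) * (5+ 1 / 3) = 2128 / 27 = 78.81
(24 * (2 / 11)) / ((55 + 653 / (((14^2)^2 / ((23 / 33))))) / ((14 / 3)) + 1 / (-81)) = 2091059712 / 5643028715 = 0.37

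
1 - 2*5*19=-189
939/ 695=1.35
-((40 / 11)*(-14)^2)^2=-61465600 / 121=-507980.17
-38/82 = -19/41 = -0.46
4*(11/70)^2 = 121/1225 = 0.10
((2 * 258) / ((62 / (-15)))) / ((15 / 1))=-258 / 31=-8.32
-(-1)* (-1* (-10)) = 10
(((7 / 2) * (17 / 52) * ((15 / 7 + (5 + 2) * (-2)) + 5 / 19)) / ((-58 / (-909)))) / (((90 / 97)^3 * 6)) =-402734302037 / 9283248000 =-43.38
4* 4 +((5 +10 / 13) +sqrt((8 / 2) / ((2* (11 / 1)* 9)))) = sqrt(22) / 33 +283 / 13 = 21.91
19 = 19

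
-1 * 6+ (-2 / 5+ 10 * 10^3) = 49968 / 5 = 9993.60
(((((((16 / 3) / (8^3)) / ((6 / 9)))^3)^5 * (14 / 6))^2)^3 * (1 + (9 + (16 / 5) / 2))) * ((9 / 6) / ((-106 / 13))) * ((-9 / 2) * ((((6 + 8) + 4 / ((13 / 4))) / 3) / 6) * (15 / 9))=37530031 / 61804278143916614628498053803186944384408351132384409938884939754312379948232631767294853329420811039182753501919056648844585875763958491407723378148653274976298729472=0.00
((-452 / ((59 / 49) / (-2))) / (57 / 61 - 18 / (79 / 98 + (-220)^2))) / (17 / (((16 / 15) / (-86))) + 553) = -367501232448 / 373828668139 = -0.98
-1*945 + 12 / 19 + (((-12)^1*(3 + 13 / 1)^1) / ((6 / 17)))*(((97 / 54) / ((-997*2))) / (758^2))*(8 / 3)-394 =-294976812389377 / 220400308503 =-1338.37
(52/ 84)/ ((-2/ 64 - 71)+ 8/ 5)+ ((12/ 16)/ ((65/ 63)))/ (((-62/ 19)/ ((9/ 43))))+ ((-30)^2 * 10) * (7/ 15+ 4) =6500596468808009/ 161706603240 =40199.94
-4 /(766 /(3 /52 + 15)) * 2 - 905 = -4506778 /4979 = -905.16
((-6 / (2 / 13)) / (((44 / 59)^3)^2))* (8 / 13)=-139.51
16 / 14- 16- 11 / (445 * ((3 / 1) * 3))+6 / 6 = -388562 / 28035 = -13.86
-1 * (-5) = 5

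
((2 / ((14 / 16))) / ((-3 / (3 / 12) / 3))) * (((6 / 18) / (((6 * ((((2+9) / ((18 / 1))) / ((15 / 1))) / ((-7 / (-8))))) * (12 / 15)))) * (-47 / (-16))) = -3525 / 1408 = -2.50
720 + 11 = 731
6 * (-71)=-426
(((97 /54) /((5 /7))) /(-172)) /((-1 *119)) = 97 /789480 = 0.00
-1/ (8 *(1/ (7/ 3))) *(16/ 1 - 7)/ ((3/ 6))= -5.25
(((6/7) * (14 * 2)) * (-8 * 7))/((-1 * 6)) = 224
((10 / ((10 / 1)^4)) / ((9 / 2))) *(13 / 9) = 13 / 40500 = 0.00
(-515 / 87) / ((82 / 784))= -201880 / 3567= -56.60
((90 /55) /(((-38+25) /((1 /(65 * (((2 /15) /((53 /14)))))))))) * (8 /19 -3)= 10017 /70642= 0.14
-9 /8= -1.12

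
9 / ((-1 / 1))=-9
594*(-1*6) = -3564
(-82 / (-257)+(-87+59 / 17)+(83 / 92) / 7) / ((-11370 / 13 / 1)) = 3038892961 / 31991041320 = 0.09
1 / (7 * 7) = 0.02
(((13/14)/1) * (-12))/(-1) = 78/7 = 11.14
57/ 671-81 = -54294/ 671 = -80.92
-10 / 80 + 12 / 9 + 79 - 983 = -902.79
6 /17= 0.35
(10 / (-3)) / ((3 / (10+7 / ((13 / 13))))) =-170 / 9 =-18.89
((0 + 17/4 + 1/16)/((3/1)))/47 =23/752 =0.03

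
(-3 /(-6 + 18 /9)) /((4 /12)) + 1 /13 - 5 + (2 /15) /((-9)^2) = -168781 /63180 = -2.67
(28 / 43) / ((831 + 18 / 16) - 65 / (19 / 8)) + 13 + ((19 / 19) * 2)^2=89422369 / 5259889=17.00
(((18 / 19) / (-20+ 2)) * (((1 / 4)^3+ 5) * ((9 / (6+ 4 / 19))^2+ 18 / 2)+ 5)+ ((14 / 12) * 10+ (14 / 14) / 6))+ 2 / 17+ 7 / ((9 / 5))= 32761216843 / 2590532352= 12.65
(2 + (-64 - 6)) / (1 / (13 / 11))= -884 / 11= -80.36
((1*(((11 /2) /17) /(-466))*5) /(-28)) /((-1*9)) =-0.00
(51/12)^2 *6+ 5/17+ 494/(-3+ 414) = 6141353/55896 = 109.87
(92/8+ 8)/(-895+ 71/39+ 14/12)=-1521/69577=-0.02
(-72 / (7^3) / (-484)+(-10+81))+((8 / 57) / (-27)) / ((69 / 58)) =312897054229 / 4407245073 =71.00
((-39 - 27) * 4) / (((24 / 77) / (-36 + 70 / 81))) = 2410562 / 81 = 29760.02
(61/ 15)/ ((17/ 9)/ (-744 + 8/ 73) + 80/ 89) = 884449248/ 194942155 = 4.54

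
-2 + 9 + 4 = 11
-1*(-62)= 62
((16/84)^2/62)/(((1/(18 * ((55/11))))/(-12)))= -960/1519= -0.63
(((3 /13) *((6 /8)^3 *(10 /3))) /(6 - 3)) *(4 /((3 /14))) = 105 /52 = 2.02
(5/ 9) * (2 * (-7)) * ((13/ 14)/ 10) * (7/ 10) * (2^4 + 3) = -1729/ 180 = -9.61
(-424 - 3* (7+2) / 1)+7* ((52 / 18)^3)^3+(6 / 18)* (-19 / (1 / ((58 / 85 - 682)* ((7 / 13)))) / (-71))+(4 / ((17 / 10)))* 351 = 98443.64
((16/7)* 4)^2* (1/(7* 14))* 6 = 12288/2401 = 5.12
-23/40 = -0.58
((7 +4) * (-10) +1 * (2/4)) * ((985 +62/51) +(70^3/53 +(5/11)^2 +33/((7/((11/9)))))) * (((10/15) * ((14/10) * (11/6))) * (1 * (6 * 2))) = -2494865256178/148665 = -16781793.00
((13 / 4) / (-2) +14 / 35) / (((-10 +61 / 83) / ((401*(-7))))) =-11416069 / 30760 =-371.13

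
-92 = -92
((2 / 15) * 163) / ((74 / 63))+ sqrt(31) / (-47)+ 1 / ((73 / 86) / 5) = 329429 / 13505-sqrt(31) / 47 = 24.27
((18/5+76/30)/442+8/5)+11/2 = 9433/1326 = 7.11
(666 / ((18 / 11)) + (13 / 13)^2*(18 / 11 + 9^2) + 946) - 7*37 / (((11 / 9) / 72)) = -13821.82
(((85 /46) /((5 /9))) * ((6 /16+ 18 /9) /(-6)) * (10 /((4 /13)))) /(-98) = 62985 /144256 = 0.44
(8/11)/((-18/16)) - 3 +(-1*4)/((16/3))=-1741/396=-4.40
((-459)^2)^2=44386483761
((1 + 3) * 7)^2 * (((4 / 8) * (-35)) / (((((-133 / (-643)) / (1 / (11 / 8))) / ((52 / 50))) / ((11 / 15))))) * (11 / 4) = -144176032 / 1425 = -101176.16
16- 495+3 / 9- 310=-788.67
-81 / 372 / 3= -9 / 124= -0.07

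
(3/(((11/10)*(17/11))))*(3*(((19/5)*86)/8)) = 7353/34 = 216.26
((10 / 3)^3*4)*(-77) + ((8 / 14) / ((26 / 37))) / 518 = -196195973 / 17199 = -11407.41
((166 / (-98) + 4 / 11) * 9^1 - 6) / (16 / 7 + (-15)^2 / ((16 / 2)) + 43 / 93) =-7207128 / 12380599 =-0.58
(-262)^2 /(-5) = -68644 /5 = -13728.80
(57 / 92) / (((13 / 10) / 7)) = 1995 / 598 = 3.34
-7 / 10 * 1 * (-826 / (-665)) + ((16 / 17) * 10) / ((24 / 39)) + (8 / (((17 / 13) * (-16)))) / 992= 231088161 / 16020800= 14.42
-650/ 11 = -59.09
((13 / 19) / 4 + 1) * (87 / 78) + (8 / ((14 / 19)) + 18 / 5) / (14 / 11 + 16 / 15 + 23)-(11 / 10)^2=963928717 / 1445789800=0.67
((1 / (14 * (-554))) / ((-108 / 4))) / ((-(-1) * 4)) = 0.00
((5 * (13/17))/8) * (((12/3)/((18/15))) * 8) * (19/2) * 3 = 6175/17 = 363.24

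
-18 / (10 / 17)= -153 / 5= -30.60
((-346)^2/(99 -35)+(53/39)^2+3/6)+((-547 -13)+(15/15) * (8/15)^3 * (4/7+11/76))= 531228682849/404586000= 1313.02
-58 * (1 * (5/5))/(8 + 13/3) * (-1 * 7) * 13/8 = 7917/148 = 53.49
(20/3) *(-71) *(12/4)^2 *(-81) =345060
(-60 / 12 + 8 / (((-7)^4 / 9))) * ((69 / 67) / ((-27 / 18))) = 548918 / 160867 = 3.41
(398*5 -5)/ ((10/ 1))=397/ 2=198.50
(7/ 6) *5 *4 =23.33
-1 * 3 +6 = 3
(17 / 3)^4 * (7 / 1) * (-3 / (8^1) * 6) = -584647 / 36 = -16240.19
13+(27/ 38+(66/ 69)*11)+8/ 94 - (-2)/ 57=3001051/ 123234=24.35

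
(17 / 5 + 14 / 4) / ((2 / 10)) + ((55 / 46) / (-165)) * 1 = 34.49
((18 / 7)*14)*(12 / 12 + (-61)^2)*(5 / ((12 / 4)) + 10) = 1563240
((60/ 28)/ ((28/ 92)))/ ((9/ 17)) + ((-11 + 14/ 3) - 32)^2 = 653890/ 441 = 1482.74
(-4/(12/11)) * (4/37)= -44/111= -0.40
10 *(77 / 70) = 11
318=318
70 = 70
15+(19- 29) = 5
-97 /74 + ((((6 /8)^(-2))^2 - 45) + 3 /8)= -1025581 /23976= -42.78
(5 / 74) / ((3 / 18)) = 15 / 37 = 0.41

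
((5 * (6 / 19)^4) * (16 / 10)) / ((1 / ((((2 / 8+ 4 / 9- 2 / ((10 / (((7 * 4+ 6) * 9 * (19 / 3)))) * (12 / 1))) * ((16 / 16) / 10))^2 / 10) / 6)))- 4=-9741710279 / 2443518750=-3.99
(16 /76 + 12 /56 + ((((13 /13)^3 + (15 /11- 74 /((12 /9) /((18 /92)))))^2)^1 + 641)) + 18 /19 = 97328073109 /136211152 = 714.54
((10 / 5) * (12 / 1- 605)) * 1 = -1186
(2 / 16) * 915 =915 / 8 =114.38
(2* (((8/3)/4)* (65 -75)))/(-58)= 0.23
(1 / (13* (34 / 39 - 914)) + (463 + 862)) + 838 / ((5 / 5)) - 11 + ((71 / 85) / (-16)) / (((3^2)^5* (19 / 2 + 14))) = 36157462229069597 / 16801795374120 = 2152.00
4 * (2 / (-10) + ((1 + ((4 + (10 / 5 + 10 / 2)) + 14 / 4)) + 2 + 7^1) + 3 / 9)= 1478 / 15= 98.53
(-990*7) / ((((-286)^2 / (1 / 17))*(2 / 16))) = -1260 / 31603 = -0.04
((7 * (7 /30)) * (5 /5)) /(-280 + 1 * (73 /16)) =-392 /66105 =-0.01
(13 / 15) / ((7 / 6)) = 26 / 35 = 0.74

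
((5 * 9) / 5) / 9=1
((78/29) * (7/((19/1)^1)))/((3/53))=9646/551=17.51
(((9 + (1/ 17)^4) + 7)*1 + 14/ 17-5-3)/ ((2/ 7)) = 30.88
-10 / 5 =-2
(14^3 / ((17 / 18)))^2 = 2439569664 / 289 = 8441417.52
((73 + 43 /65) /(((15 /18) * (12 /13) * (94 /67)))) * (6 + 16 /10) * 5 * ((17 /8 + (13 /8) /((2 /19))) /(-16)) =-428182461 /150400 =-2846.96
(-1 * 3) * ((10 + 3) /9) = -13 /3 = -4.33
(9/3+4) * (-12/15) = -5.60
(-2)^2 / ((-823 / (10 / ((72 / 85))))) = -425 / 7407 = -0.06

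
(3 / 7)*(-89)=-267 / 7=-38.14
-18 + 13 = -5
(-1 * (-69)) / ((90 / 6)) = 23 / 5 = 4.60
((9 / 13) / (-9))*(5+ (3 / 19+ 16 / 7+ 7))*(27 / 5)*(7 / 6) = -17289 / 2470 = -7.00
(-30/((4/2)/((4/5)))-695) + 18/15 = -3529/5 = -705.80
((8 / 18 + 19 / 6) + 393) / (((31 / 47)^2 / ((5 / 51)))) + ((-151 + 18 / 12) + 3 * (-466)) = -1458.12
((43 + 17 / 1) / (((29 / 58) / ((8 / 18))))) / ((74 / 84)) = 2240 / 37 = 60.54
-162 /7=-23.14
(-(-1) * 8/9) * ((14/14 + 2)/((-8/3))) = -1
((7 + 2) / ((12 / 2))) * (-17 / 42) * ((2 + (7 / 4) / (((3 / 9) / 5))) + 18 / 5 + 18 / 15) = -11237 / 560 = -20.07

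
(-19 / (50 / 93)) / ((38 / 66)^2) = -101277 / 950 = -106.61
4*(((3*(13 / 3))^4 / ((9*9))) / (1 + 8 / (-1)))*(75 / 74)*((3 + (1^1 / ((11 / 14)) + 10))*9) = -224203850 / 8547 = -26231.88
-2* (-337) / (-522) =-337 / 261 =-1.29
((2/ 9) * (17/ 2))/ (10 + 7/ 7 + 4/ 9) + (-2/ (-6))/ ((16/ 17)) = 2567/ 4944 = 0.52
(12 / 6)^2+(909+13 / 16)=14621 / 16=913.81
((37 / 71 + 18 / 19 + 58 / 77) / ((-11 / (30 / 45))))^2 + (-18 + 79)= 716955382756705 / 11749874540481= 61.02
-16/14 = -8/7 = -1.14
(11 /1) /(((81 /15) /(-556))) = -30580 /27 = -1132.59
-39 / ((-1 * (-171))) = -0.23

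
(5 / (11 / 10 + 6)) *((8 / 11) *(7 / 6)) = 1400 / 2343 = 0.60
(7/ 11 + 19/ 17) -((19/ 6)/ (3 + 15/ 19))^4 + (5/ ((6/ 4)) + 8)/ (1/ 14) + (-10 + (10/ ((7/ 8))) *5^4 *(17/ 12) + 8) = 468532987449886787/ 45590529245184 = 10276.98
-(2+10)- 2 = -14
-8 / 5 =-1.60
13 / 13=1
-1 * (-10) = 10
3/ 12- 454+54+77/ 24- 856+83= -28069/ 24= -1169.54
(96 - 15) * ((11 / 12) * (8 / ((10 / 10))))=594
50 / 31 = 1.61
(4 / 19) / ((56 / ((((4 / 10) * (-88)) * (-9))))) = 792 / 665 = 1.19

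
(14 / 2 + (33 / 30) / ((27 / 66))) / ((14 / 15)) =218 / 21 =10.38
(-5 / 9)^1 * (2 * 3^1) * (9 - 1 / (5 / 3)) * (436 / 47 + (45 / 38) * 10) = -528052 / 893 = -591.32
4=4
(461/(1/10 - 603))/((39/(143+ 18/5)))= -675826/235131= -2.87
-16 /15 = -1.07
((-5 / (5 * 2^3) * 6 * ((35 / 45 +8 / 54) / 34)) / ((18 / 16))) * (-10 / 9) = 250 / 12393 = 0.02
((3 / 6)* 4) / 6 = 1 / 3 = 0.33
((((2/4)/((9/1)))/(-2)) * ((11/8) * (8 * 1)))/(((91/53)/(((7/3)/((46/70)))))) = -20405/32292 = -0.63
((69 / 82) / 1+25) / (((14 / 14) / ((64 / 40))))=8476 / 205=41.35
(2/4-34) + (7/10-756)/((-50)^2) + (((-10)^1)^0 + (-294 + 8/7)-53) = -66265371/175000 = -378.66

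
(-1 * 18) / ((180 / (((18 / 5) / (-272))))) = 9 / 6800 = 0.00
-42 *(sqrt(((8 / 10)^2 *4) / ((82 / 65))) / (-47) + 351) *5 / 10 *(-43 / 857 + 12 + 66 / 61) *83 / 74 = -416791934559 / 3868498 + 2374882818 *sqrt(5330) / 18636489115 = -107730.69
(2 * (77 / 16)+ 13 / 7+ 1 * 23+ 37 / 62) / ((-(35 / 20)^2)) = -121794 / 10633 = -11.45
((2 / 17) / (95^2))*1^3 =2 / 153425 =0.00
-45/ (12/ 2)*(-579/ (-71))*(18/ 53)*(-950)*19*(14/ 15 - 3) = -2915815050/ 3763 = -774864.48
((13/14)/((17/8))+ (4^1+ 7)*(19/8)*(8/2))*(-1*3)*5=-374625/238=-1574.05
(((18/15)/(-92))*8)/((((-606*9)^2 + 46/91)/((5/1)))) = -546/31129310923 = -0.00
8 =8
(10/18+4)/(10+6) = 0.28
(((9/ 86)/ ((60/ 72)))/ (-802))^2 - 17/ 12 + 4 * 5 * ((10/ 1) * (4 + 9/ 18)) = 40075160893181/ 44598157350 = 898.58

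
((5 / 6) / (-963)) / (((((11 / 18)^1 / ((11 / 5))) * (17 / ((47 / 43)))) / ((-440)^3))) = 4003648000 / 234651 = 17062.14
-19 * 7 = -133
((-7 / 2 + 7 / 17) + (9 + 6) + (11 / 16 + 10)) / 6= 2049 / 544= 3.77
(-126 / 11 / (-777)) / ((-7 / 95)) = -570 / 2849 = -0.20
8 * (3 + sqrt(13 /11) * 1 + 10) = 8 * sqrt(143) /11 + 104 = 112.70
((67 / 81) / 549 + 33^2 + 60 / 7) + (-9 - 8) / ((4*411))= 187225612271 / 170583084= 1097.56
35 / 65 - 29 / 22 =-223 / 286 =-0.78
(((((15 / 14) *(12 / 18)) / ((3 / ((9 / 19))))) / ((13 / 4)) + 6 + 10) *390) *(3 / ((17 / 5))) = 12475800 / 2261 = 5517.82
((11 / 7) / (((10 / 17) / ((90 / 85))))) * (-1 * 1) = -2.83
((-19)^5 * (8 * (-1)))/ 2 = 9904396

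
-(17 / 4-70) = 65.75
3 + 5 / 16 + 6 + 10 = 19.31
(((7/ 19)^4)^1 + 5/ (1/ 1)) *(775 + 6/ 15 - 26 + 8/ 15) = 3763.48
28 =28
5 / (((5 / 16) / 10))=160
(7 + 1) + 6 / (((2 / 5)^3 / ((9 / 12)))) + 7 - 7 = 1253 / 16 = 78.31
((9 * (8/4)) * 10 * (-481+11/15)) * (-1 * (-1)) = -86448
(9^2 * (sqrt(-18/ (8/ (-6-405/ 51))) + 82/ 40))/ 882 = 369/ 1960 + 27 * sqrt(4029)/ 3332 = 0.70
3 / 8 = 0.38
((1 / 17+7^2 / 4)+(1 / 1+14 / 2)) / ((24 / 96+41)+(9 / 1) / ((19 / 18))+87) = 26239 / 176715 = 0.15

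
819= 819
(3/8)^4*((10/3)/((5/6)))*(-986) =-39933/512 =-77.99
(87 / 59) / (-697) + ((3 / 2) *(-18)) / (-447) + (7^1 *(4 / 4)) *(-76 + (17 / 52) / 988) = -167453219856407 / 314797551952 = -531.94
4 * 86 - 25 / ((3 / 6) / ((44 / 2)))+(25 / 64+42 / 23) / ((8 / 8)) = -1109569 / 1472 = -753.78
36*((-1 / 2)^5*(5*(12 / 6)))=-45 / 4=-11.25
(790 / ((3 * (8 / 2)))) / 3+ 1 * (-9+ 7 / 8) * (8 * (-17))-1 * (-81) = 21743 / 18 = 1207.94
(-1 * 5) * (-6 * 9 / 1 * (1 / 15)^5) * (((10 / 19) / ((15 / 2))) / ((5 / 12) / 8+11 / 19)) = 256 / 6474375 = 0.00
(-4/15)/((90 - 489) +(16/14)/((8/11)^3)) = 1792/2661315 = 0.00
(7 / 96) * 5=35 / 96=0.36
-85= -85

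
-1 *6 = -6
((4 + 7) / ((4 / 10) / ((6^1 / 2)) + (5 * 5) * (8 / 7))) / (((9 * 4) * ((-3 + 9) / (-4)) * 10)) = -7 / 9864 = -0.00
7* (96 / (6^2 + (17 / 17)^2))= 672 / 37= 18.16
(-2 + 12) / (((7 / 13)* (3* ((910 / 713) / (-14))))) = -1426 / 21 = -67.90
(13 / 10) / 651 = 13 / 6510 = 0.00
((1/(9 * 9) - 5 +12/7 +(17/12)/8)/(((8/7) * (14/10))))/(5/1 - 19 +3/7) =56179/393984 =0.14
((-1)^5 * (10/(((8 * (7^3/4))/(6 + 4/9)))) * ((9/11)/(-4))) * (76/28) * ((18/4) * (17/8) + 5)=641915/845152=0.76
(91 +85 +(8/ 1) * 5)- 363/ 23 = 4605/ 23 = 200.22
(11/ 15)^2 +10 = 2371/ 225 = 10.54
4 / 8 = 1 / 2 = 0.50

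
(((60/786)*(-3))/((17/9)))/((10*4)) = -27/8908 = -0.00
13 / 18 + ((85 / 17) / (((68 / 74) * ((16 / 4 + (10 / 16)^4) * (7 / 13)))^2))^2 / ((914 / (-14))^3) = 60715247755946296870581687512803 / 84067852858328424419084118190158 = 0.72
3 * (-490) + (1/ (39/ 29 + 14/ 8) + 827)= -230721/ 359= -642.68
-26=-26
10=10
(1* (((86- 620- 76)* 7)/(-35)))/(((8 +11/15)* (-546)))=-305/11921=-0.03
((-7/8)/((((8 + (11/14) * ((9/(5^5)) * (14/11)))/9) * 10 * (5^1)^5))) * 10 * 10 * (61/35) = -549/100036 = -0.01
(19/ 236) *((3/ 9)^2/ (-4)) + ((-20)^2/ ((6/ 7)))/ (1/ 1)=3964781/ 8496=466.66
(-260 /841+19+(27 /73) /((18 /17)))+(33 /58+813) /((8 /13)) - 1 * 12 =1305548891 /982288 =1329.09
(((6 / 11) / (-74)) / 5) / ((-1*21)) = 1 / 14245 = 0.00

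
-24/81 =-8/27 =-0.30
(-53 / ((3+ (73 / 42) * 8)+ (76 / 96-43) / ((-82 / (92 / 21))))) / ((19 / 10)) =-1.46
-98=-98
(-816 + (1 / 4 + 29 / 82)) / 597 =-44575 / 32636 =-1.37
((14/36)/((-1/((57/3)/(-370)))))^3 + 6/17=1772489770829/5021941032000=0.35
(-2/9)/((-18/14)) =14/81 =0.17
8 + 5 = 13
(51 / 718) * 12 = 306 / 359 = 0.85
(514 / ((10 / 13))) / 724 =3341 / 3620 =0.92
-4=-4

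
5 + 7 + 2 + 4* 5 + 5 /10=69 /2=34.50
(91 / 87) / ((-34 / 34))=-91 / 87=-1.05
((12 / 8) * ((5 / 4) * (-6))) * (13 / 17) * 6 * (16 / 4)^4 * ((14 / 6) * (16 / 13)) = -645120 / 17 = -37948.24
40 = 40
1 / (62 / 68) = 34 / 31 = 1.10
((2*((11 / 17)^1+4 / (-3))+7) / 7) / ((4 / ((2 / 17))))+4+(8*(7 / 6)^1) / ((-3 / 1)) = 4747 / 5202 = 0.91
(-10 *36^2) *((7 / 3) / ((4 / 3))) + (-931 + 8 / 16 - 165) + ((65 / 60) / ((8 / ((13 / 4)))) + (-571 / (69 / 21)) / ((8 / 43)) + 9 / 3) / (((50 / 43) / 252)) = -225464.11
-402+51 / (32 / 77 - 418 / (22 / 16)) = -3133693 / 7792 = -402.17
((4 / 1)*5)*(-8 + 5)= -60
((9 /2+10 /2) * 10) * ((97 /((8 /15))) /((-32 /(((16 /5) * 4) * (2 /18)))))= -9215 /12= -767.92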